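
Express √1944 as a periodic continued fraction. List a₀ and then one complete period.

a₀ = ⌊√1944⌋ = 44.
With m₀=0, d₀=1 and mₖ₊₁ = dₖaₖ − mₖ, dₖ₊₁ = (n − mₖ₊₁²)/dₖ, aₖ₊₁ = ⌊(a₀+mₖ₊₁)/dₖ₊₁⌋:
  k=1: m=44, d=8, a=11
  k=2: m=44, d=1, a=88
d=1 and a=2a₀=88 at k=2, so the next step gives (m, d) = (44, 8) again — its k=1 value — and the period has length 2.

[44; 11, 88]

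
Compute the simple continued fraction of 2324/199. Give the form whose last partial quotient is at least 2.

[11; 1, 2, 9, 7]

2324 = 11×199 + 135
199 = 1×135 + 64
135 = 2×64 + 7
64 = 9×7 + 1
7 = 7×1 + 0  (stop)
So 2324/199 = [11; 1, 2, 9, 7].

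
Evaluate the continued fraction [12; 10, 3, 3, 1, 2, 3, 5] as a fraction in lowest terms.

79913/6606

Fold from the inside: start with 5/1.
  3 + 1/5 = 16/5
  2 + 5/16 = 37/16
  1 + 16/37 = 53/37
  3 + 37/53 = 196/53
  3 + 53/196 = 641/196
  10 + 196/641 = 6606/641
  12 + 641/6606 = 79913/6606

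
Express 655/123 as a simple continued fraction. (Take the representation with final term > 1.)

655 = 5*123 + 40
123 = 3*40 + 3
40 = 13*3 + 1
3 = 3*1 + 0  (stop)
So 655/123 = [5; 3, 13, 3].

[5; 3, 13, 3]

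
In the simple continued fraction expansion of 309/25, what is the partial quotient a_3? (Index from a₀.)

309 = 12·25 + 9   →  a_0 = 12
25 = 2·9 + 7   →  a_1 = 2
9 = 1·7 + 2   →  a_2 = 1
7 = 3·2 + 1   →  a_3 = 3

3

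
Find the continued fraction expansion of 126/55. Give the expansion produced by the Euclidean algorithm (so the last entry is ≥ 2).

126 = 2×55 + 16
55 = 3×16 + 7
16 = 2×7 + 2
7 = 3×2 + 1
2 = 2×1 + 0  (stop)
So 126/55 = [2; 3, 2, 3, 2].

[2; 3, 2, 3, 2]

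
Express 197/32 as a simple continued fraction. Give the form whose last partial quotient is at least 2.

[6; 6, 2, 2]

197 = 6*32 + 5
32 = 6*5 + 2
5 = 2*2 + 1
2 = 2*1 + 0  (stop)
So 197/32 = [6; 6, 2, 2].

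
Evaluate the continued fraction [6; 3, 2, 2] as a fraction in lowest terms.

107/17

Using pₖ = aₖpₖ₋₁ + pₖ₋₂ and qₖ = aₖqₖ₋₁ + qₖ₋₂:
  k=0: a=6, p=6, q=1
  k=1: a=3, p=19, q=3
  k=2: a=2, p=44, q=7
  k=3: a=2, p=107, q=17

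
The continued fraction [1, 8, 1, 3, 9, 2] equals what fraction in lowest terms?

761/683

Fold from the inside: start with 2/1.
  9 + 1/2 = 19/2
  3 + 2/19 = 59/19
  1 + 19/59 = 78/59
  8 + 59/78 = 683/78
  1 + 78/683 = 761/683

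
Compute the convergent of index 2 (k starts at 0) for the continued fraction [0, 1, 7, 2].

Using pₖ = aₖpₖ₋₁ + pₖ₋₂, qₖ = aₖqₖ₋₁ + qₖ₋₂ (with p₋₁=1, p₋₂=0, q₋₁=0, q₋₂=1):
  k=0: a=0, p=0, q=1
  k=1: a=1, p=1, q=1
  k=2: a=7, p=7, q=8

7/8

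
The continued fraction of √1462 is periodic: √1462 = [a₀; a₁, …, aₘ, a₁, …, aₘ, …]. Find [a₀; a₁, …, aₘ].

[38; 4, 4, 4, 76]

a₀ = ⌊√1462⌋ = 38.
With m₀=0, d₀=1 and mₖ₊₁ = dₖaₖ − mₖ, dₖ₊₁ = (n − mₖ₊₁²)/dₖ, aₖ₊₁ = ⌊(a₀+mₖ₊₁)/dₖ₊₁⌋:
  k=1: m=38, d=18, a=4
  k=2: m=34, d=17, a=4
  k=3: m=34, d=18, a=4
  k=4: m=38, d=1, a=76
d=1 and a=2a₀=76 at k=4, so the next step gives (m, d) = (38, 18) again — its k=1 value — and the period has length 4.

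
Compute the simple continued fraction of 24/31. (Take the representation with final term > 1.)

[0; 1, 3, 2, 3]

24 = 0·31 + 24
31 = 1·24 + 7
24 = 3·7 + 3
7 = 2·3 + 1
3 = 3·1 + 0  (stop)
So 24/31 = [0; 1, 3, 2, 3].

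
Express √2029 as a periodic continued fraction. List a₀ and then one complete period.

[45; 22, 1, 1, 22, 90]

a₀ = ⌊√2029⌋ = 45.
With m₀=0, d₀=1 and mₖ₊₁ = dₖaₖ − mₖ, dₖ₊₁ = (n − mₖ₊₁²)/dₖ, aₖ₊₁ = ⌊(a₀+mₖ₊₁)/dₖ₊₁⌋:
  k=1: m=45, d=4, a=22
  k=2: m=43, d=45, a=1
  k=3: m=2, d=45, a=1
  k=4: m=43, d=4, a=22
  k=5: m=45, d=1, a=90
d=1 and a=2a₀=90 at k=5, so the next step gives (m, d) = (45, 4) again — its k=1 value — and the period has length 5.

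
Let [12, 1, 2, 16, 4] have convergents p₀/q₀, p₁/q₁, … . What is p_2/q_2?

38/3

Using pₖ = aₖpₖ₋₁ + pₖ₋₂, qₖ = aₖqₖ₋₁ + qₖ₋₂ (with p₋₁=1, p₋₂=0, q₋₁=0, q₋₂=1):
  k=0: a=12, p=12, q=1
  k=1: a=1, p=13, q=1
  k=2: a=2, p=38, q=3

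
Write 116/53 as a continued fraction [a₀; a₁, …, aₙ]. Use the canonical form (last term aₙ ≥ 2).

[2; 5, 3, 3]

116 = 2*53 + 10
53 = 5*10 + 3
10 = 3*3 + 1
3 = 3*1 + 0  (stop)
So 116/53 = [2; 5, 3, 3].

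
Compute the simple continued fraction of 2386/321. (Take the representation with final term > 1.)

[7; 2, 3, 4, 3, 3]

2386 = 7×321 + 139
321 = 2×139 + 43
139 = 3×43 + 10
43 = 4×10 + 3
10 = 3×3 + 1
3 = 3×1 + 0  (stop)
So 2386/321 = [7; 2, 3, 4, 3, 3].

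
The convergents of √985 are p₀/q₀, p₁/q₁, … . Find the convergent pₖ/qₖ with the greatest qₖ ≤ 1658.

√985 = [31; 2, 1, 1, 2, 62, …] (period length 5).
Convergents:
  p_0/q_0 = 31/1
  p_1/q_1 = 63/2
  p_2/q_2 = 94/3
  p_3/q_3 = 157/5
  p_4/q_4 = 408/13
  p_5/q_5 = 25453/811
  p_6/q_6 = 51314/1635
  p_7/q_7 = 76767/2446
q_6 = 1635 ≤ 1658 < 2446 = q_7, so the answer is 51314/1635.

51314/1635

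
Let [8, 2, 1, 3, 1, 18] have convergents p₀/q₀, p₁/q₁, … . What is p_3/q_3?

Using pₖ = aₖpₖ₋₁ + pₖ₋₂, qₖ = aₖqₖ₋₁ + qₖ₋₂ (with p₋₁=1, p₋₂=0, q₋₁=0, q₋₂=1):
  k=0: a=8, p=8, q=1
  k=1: a=2, p=17, q=2
  k=2: a=1, p=25, q=3
  k=3: a=3, p=92, q=11

92/11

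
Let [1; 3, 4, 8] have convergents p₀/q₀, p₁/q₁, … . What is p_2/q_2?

17/13

Using pₖ = aₖpₖ₋₁ + pₖ₋₂, qₖ = aₖqₖ₋₁ + qₖ₋₂ (with p₋₁=1, p₋₂=0, q₋₁=0, q₋₂=1):
  k=0: a=1, p=1, q=1
  k=1: a=3, p=4, q=3
  k=2: a=4, p=17, q=13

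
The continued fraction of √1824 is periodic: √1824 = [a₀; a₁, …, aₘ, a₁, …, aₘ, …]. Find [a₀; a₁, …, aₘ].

[42; 1, 2, 2, 2, 1, 84]

a₀ = ⌊√1824⌋ = 42.
With m₀=0, d₀=1 and mₖ₊₁ = dₖaₖ − mₖ, dₖ₊₁ = (n − mₖ₊₁²)/dₖ, aₖ₊₁ = ⌊(a₀+mₖ₊₁)/dₖ₊₁⌋:
  k=1: m=42, d=60, a=1
  k=2: m=18, d=25, a=2
  k=3: m=32, d=32, a=2
  k=4: m=32, d=25, a=2
  k=5: m=18, d=60, a=1
  k=6: m=42, d=1, a=84
d=1 and a=2a₀=84 at k=6, so the next step gives (m, d) = (42, 60) again — its k=1 value — and the period has length 6.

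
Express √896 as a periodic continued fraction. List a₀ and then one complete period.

a₀ = ⌊√896⌋ = 29.
With m₀=0, d₀=1 and mₖ₊₁ = dₖaₖ − mₖ, dₖ₊₁ = (n − mₖ₊₁²)/dₖ, aₖ₊₁ = ⌊(a₀+mₖ₊₁)/dₖ₊₁⌋:
  k=1: m=29, d=55, a=1
  k=2: m=26, d=4, a=13
  k=3: m=26, d=55, a=1
  k=4: m=29, d=1, a=58
d=1 and a=2a₀=58 at k=4, so the next step gives (m, d) = (29, 55) again — its k=1 value — and the period has length 4.

[29; 1, 13, 1, 58]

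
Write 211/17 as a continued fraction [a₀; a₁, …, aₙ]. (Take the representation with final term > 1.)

[12; 2, 2, 3]

211 = 12·17 + 7
17 = 2·7 + 3
7 = 2·3 + 1
3 = 3·1 + 0  (stop)
So 211/17 = [12; 2, 2, 3].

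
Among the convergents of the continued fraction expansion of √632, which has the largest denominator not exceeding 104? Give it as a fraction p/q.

1081/43

√632 = [25; 7, 6, 7, 50, …] (period length 4).
Convergents:
  p_0/q_0 = 25/1
  p_1/q_1 = 176/7
  p_2/q_2 = 1081/43
  p_3/q_3 = 7743/308
q_2 = 43 ≤ 104 < 308 = q_3, so the answer is 1081/43.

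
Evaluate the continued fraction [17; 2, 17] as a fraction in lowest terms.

612/35

Using pₖ = aₖpₖ₋₁ + pₖ₋₂ and qₖ = aₖqₖ₋₁ + qₖ₋₂:
  k=0: a=17, p=17, q=1
  k=1: a=2, p=35, q=2
  k=2: a=17, p=612, q=35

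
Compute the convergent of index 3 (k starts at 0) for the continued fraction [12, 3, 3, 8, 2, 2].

Using pₖ = aₖpₖ₋₁ + pₖ₋₂, qₖ = aₖqₖ₋₁ + qₖ₋₂ (with p₋₁=1, p₋₂=0, q₋₁=0, q₋₂=1):
  k=0: a=12, p=12, q=1
  k=1: a=3, p=37, q=3
  k=2: a=3, p=123, q=10
  k=3: a=8, p=1021, q=83

1021/83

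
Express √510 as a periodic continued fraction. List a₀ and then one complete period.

a₀ = ⌊√510⌋ = 22.

[22; 1, 1, 2, 1, 1, 44]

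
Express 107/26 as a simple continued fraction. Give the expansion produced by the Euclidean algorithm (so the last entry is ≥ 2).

[4; 8, 1, 2]

107 = 4*26 + 3
26 = 8*3 + 2
3 = 1*2 + 1
2 = 2*1 + 0  (stop)
So 107/26 = [4; 8, 1, 2].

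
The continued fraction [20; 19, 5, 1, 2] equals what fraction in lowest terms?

Fold from the inside: start with 2/1.
  1 + 1/2 = 3/2
  5 + 2/3 = 17/3
  19 + 3/17 = 326/17
  20 + 17/326 = 6537/326

6537/326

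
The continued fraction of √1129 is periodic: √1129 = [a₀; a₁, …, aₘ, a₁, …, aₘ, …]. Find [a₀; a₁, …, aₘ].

[33; 1, 1, 1, 1, 66]

a₀ = ⌊√1129⌋ = 33.
With m₀=0, d₀=1 and mₖ₊₁ = dₖaₖ − mₖ, dₖ₊₁ = (n − mₖ₊₁²)/dₖ, aₖ₊₁ = ⌊(a₀+mₖ₊₁)/dₖ₊₁⌋:
  k=1: m=33, d=40, a=1
  k=2: m=7, d=27, a=1
  k=3: m=20, d=27, a=1
  k=4: m=7, d=40, a=1
  k=5: m=33, d=1, a=66
d=1 and a=2a₀=66 at k=5, so the next step gives (m, d) = (33, 40) again — its k=1 value — and the period has length 5.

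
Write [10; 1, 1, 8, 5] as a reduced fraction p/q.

916/87

Fold from the inside: start with 5/1.
  8 + 1/5 = 41/5
  1 + 5/41 = 46/41
  1 + 41/46 = 87/46
  10 + 46/87 = 916/87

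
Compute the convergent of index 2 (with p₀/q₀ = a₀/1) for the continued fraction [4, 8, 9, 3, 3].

301/73

Using pₖ = aₖpₖ₋₁ + pₖ₋₂, qₖ = aₖqₖ₋₁ + qₖ₋₂ (with p₋₁=1, p₋₂=0, q₋₁=0, q₋₂=1):
  k=0: a=4, p=4, q=1
  k=1: a=8, p=33, q=8
  k=2: a=9, p=301, q=73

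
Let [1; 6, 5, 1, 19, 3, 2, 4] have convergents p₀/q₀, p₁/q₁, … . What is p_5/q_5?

Using pₖ = aₖpₖ₋₁ + pₖ₋₂, qₖ = aₖqₖ₋₁ + qₖ₋₂ (with p₋₁=1, p₋₂=0, q₋₁=0, q₋₂=1):
  k=0: a=1, p=1, q=1
  k=1: a=6, p=7, q=6
  k=2: a=5, p=36, q=31
  k=3: a=1, p=43, q=37
  k=4: a=19, p=853, q=734
  k=5: a=3, p=2602, q=2239

2602/2239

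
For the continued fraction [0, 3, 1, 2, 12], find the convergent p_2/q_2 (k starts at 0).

Using pₖ = aₖpₖ₋₁ + pₖ₋₂, qₖ = aₖqₖ₋₁ + qₖ₋₂ (with p₋₁=1, p₋₂=0, q₋₁=0, q₋₂=1):
  k=0: a=0, p=0, q=1
  k=1: a=3, p=1, q=3
  k=2: a=1, p=1, q=4

1/4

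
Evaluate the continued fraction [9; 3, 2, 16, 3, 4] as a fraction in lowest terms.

14144/1523

Fold from the inside: start with 4/1.
  3 + 1/4 = 13/4
  16 + 4/13 = 212/13
  2 + 13/212 = 437/212
  3 + 212/437 = 1523/437
  9 + 437/1523 = 14144/1523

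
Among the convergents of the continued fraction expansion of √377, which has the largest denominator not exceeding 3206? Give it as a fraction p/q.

45221/2329

√377 = [19; 2, 2, 2, 38, …] (period length 4).
Convergents:
  p_0/q_0 = 19/1
  p_1/q_1 = 39/2
  p_2/q_2 = 97/5
  p_3/q_3 = 233/12
  p_4/q_4 = 8951/461
  p_5/q_5 = 18135/934
  p_6/q_6 = 45221/2329
  p_7/q_7 = 108577/5592
q_6 = 2329 ≤ 3206 < 5592 = q_7, so the answer is 45221/2329.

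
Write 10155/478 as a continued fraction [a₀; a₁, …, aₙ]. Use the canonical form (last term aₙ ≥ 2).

[21; 4, 11, 1, 2, 3]

10155 = 21×478 + 117
478 = 4×117 + 10
117 = 11×10 + 7
10 = 1×7 + 3
7 = 2×3 + 1
3 = 3×1 + 0  (stop)
So 10155/478 = [21; 4, 11, 1, 2, 3].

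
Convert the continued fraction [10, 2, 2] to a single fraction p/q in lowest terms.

52/5

Using pₖ = aₖpₖ₋₁ + pₖ₋₂ and qₖ = aₖqₖ₋₁ + qₖ₋₂:
  k=0: a=10, p=10, q=1
  k=1: a=2, p=21, q=2
  k=2: a=2, p=52, q=5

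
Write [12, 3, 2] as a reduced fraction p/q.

Fold from the inside: start with 2/1.
  3 + 1/2 = 7/2
  12 + 2/7 = 86/7

86/7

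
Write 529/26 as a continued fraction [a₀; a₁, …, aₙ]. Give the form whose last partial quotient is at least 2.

[20; 2, 1, 8]

529 = 20·26 + 9
26 = 2·9 + 8
9 = 1·8 + 1
8 = 8·1 + 0  (stop)
So 529/26 = [20; 2, 1, 8].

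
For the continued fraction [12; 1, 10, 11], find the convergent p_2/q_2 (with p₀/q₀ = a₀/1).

Using pₖ = aₖpₖ₋₁ + pₖ₋₂, qₖ = aₖqₖ₋₁ + qₖ₋₂ (with p₋₁=1, p₋₂=0, q₋₁=0, q₋₂=1):
  k=0: a=12, p=12, q=1
  k=1: a=1, p=13, q=1
  k=2: a=10, p=142, q=11

142/11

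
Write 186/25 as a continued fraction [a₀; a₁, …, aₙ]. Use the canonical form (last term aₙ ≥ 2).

186 = 7×25 + 11
25 = 2×11 + 3
11 = 3×3 + 2
3 = 1×2 + 1
2 = 2×1 + 0  (stop)
So 186/25 = [7; 2, 3, 1, 2].

[7; 2, 3, 1, 2]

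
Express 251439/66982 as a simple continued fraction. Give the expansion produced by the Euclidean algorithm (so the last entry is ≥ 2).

251439 = 3×66982 + 50493
66982 = 1×50493 + 16489
50493 = 3×16489 + 1026
16489 = 16×1026 + 73
1026 = 14×73 + 4
73 = 18×4 + 1
4 = 4×1 + 0  (stop)
So 251439/66982 = [3; 1, 3, 16, 14, 18, 4].

[3; 1, 3, 16, 14, 18, 4]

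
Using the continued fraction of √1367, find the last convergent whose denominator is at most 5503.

101195/2737

√1367 = [36; 1, 35, 1, 72, …] (period length 4).
Convergents:
  p_0/q_0 = 36/1
  p_1/q_1 = 37/1
  p_2/q_2 = 1331/36
  p_3/q_3 = 1368/37
  p_4/q_4 = 99827/2700
  p_5/q_5 = 101195/2737
  p_6/q_6 = 3641652/98495
q_5 = 2737 ≤ 5503 < 98495 = q_6, so the answer is 101195/2737.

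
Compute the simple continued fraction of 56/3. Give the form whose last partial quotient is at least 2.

56 = 18×3 + 2
3 = 1×2 + 1
2 = 2×1 + 0  (stop)
So 56/3 = [18; 1, 2].

[18; 1, 2]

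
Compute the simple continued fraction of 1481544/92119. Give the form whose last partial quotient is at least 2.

1481544 = 16×92119 + 7640
92119 = 12×7640 + 439
7640 = 17×439 + 177
439 = 2×177 + 85
177 = 2×85 + 7
85 = 12×7 + 1
7 = 7×1 + 0  (stop)
So 1481544/92119 = [16; 12, 17, 2, 2, 12, 7].

[16; 12, 17, 2, 2, 12, 7]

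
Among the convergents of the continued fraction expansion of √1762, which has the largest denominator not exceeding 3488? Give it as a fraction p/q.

√1762 = [41; 1, 40, 1, 82, …] (period length 4).
Convergents:
  p_0/q_0 = 41/1
  p_1/q_1 = 42/1
  p_2/q_2 = 1721/41
  p_3/q_3 = 1763/42
  p_4/q_4 = 146287/3485
  p_5/q_5 = 148050/3527
q_4 = 3485 ≤ 3488 < 3527 = q_5, so the answer is 146287/3485.

146287/3485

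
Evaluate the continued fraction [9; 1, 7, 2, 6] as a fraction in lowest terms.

Using pₖ = aₖpₖ₋₁ + pₖ₋₂ and qₖ = aₖqₖ₋₁ + qₖ₋₂:
  k=0: a=9, p=9, q=1
  k=1: a=1, p=10, q=1
  k=2: a=7, p=79, q=8
  k=3: a=2, p=168, q=17
  k=4: a=6, p=1087, q=110

1087/110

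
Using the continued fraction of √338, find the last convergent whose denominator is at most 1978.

26327/1432

√338 = [18; 2, 1, 1, 2, 36, …] (period length 5).
Convergents:
  p_0/q_0 = 18/1
  p_1/q_1 = 37/2
  p_2/q_2 = 55/3
  p_3/q_3 = 92/5
  p_4/q_4 = 239/13
  p_5/q_5 = 8696/473
  p_6/q_6 = 17631/959
  p_7/q_7 = 26327/1432
  p_8/q_8 = 43958/2391
q_7 = 1432 ≤ 1978 < 2391 = q_8, so the answer is 26327/1432.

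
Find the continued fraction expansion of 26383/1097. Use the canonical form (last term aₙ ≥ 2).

[24; 19, 1, 17, 3]

26383 = 24×1097 + 55
1097 = 19×55 + 52
55 = 1×52 + 3
52 = 17×3 + 1
3 = 3×1 + 0  (stop)
So 26383/1097 = [24; 19, 1, 17, 3].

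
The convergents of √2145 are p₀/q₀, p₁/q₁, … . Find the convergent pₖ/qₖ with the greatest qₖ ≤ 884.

√2145 = [46; 3, 5, 2, 5, 3, 92, …] (period length 6).
Convergents:
  p_0/q_0 = 46/1
  p_1/q_1 = 139/3
  p_2/q_2 = 741/16
  p_3/q_3 = 1621/35
  p_4/q_4 = 8846/191
  p_5/q_5 = 28159/608
  p_6/q_6 = 2599474/56127
q_5 = 608 ≤ 884 < 56127 = q_6, so the answer is 28159/608.

28159/608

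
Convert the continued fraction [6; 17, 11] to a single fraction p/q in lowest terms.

1139/188

Fold from the inside: start with 11/1.
  17 + 1/11 = 188/11
  6 + 11/188 = 1139/188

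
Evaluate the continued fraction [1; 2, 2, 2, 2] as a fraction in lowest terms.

41/29

Fold from the inside: start with 2/1.
  2 + 1/2 = 5/2
  2 + 2/5 = 12/5
  2 + 5/12 = 29/12
  1 + 12/29 = 41/29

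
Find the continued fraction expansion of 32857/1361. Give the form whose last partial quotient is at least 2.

[24; 7, 19, 3, 3]

32857 = 24*1361 + 193
1361 = 7*193 + 10
193 = 19*10 + 3
10 = 3*3 + 1
3 = 3*1 + 0  (stop)
So 32857/1361 = [24; 7, 19, 3, 3].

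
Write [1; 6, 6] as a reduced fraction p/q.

43/37

Using pₖ = aₖpₖ₋₁ + pₖ₋₂ and qₖ = aₖqₖ₋₁ + qₖ₋₂:
  k=0: a=1, p=1, q=1
  k=1: a=6, p=7, q=6
  k=2: a=6, p=43, q=37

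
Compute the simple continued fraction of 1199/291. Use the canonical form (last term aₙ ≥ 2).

1199 = 4*291 + 35
291 = 8*35 + 11
35 = 3*11 + 2
11 = 5*2 + 1
2 = 2*1 + 0  (stop)
So 1199/291 = [4; 8, 3, 5, 2].

[4; 8, 3, 5, 2]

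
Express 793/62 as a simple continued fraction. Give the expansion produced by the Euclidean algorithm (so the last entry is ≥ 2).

793 = 12·62 + 49
62 = 1·49 + 13
49 = 3·13 + 10
13 = 1·10 + 3
10 = 3·3 + 1
3 = 3·1 + 0  (stop)
So 793/62 = [12; 1, 3, 1, 3, 3].

[12; 1, 3, 1, 3, 3]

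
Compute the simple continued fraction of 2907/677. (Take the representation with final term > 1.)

[4; 3, 2, 2, 19, 2]

2907 = 4×677 + 199
677 = 3×199 + 80
199 = 2×80 + 39
80 = 2×39 + 2
39 = 19×2 + 1
2 = 2×1 + 0  (stop)
So 2907/677 = [4; 3, 2, 2, 19, 2].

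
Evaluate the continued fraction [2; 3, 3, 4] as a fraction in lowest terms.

99/43

Fold from the inside: start with 4/1.
  3 + 1/4 = 13/4
  3 + 4/13 = 43/13
  2 + 13/43 = 99/43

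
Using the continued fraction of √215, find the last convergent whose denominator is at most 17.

44/3

√215 = [14; 1, 1, 1, 28, …] (period length 4).
Convergents:
  p_0/q_0 = 14/1
  p_1/q_1 = 15/1
  p_2/q_2 = 29/2
  p_3/q_3 = 44/3
  p_4/q_4 = 1261/86
q_3 = 3 ≤ 17 < 86 = q_4, so the answer is 44/3.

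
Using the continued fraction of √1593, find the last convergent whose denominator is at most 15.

439/11

√1593 = [39; 1, 10, 2, 2, 2, 10, 1, 78, …] (period length 8).
Convergents:
  p_0/q_0 = 39/1
  p_1/q_1 = 40/1
  p_2/q_2 = 439/11
  p_3/q_3 = 918/23
q_2 = 11 ≤ 15 < 23 = q_3, so the answer is 439/11.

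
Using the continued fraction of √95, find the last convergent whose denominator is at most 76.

√95 = [9; 1, 2, 1, 18, …] (period length 4).
Convergents:
  p_0/q_0 = 9/1
  p_1/q_1 = 10/1
  p_2/q_2 = 29/3
  p_3/q_3 = 39/4
  p_4/q_4 = 731/75
  p_5/q_5 = 770/79
q_4 = 75 ≤ 76 < 79 = q_5, so the answer is 731/75.

731/75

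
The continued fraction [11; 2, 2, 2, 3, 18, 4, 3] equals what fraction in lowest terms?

112697/9873

Fold from the inside: start with 3/1.
  4 + 1/3 = 13/3
  18 + 3/13 = 237/13
  3 + 13/237 = 724/237
  2 + 237/724 = 1685/724
  2 + 724/1685 = 4094/1685
  2 + 1685/4094 = 9873/4094
  11 + 4094/9873 = 112697/9873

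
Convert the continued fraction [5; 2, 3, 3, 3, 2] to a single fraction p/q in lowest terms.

951/175

Using pₖ = aₖpₖ₋₁ + pₖ₋₂ and qₖ = aₖqₖ₋₁ + qₖ₋₂:
  k=0: a=5, p=5, q=1
  k=1: a=2, p=11, q=2
  k=2: a=3, p=38, q=7
  k=3: a=3, p=125, q=23
  k=4: a=3, p=413, q=76
  k=5: a=2, p=951, q=175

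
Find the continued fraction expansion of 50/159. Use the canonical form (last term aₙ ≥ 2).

[0; 3, 5, 1, 1, 4]

50 = 0·159 + 50
159 = 3·50 + 9
50 = 5·9 + 5
9 = 1·5 + 4
5 = 1·4 + 1
4 = 4·1 + 0  (stop)
So 50/159 = [0; 3, 5, 1, 1, 4].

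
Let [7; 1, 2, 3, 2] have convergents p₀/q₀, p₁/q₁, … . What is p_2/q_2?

23/3

Using pₖ = aₖpₖ₋₁ + pₖ₋₂, qₖ = aₖqₖ₋₁ + qₖ₋₂ (with p₋₁=1, p₋₂=0, q₋₁=0, q₋₂=1):
  k=0: a=7, p=7, q=1
  k=1: a=1, p=8, q=1
  k=2: a=2, p=23, q=3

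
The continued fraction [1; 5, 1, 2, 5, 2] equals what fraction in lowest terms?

Using pₖ = aₖpₖ₋₁ + pₖ₋₂ and qₖ = aₖqₖ₋₁ + qₖ₋₂:
  k=0: a=1, p=1, q=1
  k=1: a=5, p=6, q=5
  k=2: a=1, p=7, q=6
  k=3: a=2, p=20, q=17
  k=4: a=5, p=107, q=91
  k=5: a=2, p=234, q=199

234/199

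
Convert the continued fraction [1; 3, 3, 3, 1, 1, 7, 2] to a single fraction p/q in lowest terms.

Fold from the inside: start with 2/1.
  7 + 1/2 = 15/2
  1 + 2/15 = 17/15
  1 + 15/17 = 32/17
  3 + 17/32 = 113/32
  3 + 32/113 = 371/113
  3 + 113/371 = 1226/371
  1 + 371/1226 = 1597/1226

1597/1226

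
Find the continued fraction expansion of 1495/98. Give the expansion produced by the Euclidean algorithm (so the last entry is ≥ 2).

[15; 3, 1, 11, 2]

1495 = 15×98 + 25
98 = 3×25 + 23
25 = 1×23 + 2
23 = 11×2 + 1
2 = 2×1 + 0  (stop)
So 1495/98 = [15; 3, 1, 11, 2].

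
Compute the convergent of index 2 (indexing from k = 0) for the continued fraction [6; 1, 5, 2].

Using pₖ = aₖpₖ₋₁ + pₖ₋₂, qₖ = aₖqₖ₋₁ + qₖ₋₂ (with p₋₁=1, p₋₂=0, q₋₁=0, q₋₂=1):
  k=0: a=6, p=6, q=1
  k=1: a=1, p=7, q=1
  k=2: a=5, p=41, q=6

41/6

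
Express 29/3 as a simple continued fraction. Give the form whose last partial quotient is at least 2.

29 = 9*3 + 2
3 = 1*2 + 1
2 = 2*1 + 0  (stop)
So 29/3 = [9; 1, 2].

[9; 1, 2]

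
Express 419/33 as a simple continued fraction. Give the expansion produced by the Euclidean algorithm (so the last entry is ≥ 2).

419 = 12·33 + 23
33 = 1·23 + 10
23 = 2·10 + 3
10 = 3·3 + 1
3 = 3·1 + 0  (stop)
So 419/33 = [12; 1, 2, 3, 3].

[12; 1, 2, 3, 3]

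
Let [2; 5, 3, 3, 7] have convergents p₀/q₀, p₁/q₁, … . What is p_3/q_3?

Using pₖ = aₖpₖ₋₁ + pₖ₋₂, qₖ = aₖqₖ₋₁ + qₖ₋₂ (with p₋₁=1, p₋₂=0, q₋₁=0, q₋₂=1):
  k=0: a=2, p=2, q=1
  k=1: a=5, p=11, q=5
  k=2: a=3, p=35, q=16
  k=3: a=3, p=116, q=53

116/53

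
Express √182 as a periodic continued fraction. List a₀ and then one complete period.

[13; 2, 26]

a₀ = ⌊√182⌋ = 13.
With m₀=0, d₀=1 and mₖ₊₁ = dₖaₖ − mₖ, dₖ₊₁ = (n − mₖ₊₁²)/dₖ, aₖ₊₁ = ⌊(a₀+mₖ₊₁)/dₖ₊₁⌋:
  k=1: m=13, d=13, a=2
  k=2: m=13, d=1, a=26
d=1 and a=2a₀=26 at k=2, so the next step gives (m, d) = (13, 13) again — its k=1 value — and the period has length 2.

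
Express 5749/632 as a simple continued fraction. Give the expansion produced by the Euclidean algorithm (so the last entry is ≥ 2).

5749 = 9×632 + 61
632 = 10×61 + 22
61 = 2×22 + 17
22 = 1×17 + 5
17 = 3×5 + 2
5 = 2×2 + 1
2 = 2×1 + 0  (stop)
So 5749/632 = [9; 10, 2, 1, 3, 2, 2].

[9; 10, 2, 1, 3, 2, 2]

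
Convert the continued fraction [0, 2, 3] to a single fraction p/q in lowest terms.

3/7

Using pₖ = aₖpₖ₋₁ + pₖ₋₂ and qₖ = aₖqₖ₋₁ + qₖ₋₂:
  k=0: a=0, p=0, q=1
  k=1: a=2, p=1, q=2
  k=2: a=3, p=3, q=7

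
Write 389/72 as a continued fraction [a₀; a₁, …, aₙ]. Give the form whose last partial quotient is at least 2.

389 = 5×72 + 29
72 = 2×29 + 14
29 = 2×14 + 1
14 = 14×1 + 0  (stop)
So 389/72 = [5; 2, 2, 14].

[5; 2, 2, 14]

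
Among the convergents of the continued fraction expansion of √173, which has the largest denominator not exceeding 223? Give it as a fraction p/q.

√173 = [13; 6, 1, 1, 6, 26, …] (period length 5).
Convergents:
  p_0/q_0 = 13/1
  p_1/q_1 = 79/6
  p_2/q_2 = 92/7
  p_3/q_3 = 171/13
  p_4/q_4 = 1118/85
  p_5/q_5 = 29239/2223
q_4 = 85 ≤ 223 < 2223 = q_5, so the answer is 1118/85.

1118/85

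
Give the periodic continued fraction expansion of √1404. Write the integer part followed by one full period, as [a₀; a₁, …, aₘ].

a₀ = ⌊√1404⌋ = 37.
With m₀=0, d₀=1 and mₖ₊₁ = dₖaₖ − mₖ, dₖ₊₁ = (n − mₖ₊₁²)/dₖ, aₖ₊₁ = ⌊(a₀+mₖ₊₁)/dₖ₊₁⌋:
  k=1: m=37, d=35, a=2
  k=2: m=33, d=9, a=7
  k=3: m=30, d=56, a=1
  k=4: m=26, d=13, a=4
  k=5: m=26, d=56, a=1
  k=6: m=30, d=9, a=7
  k=7: m=33, d=35, a=2
  k=8: m=37, d=1, a=74
d=1 and a=2a₀=74 at k=8, so the next step gives (m, d) = (37, 35) again — its k=1 value — and the period has length 8.

[37; 2, 7, 1, 4, 1, 7, 2, 74]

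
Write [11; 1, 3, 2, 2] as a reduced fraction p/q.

Fold from the inside: start with 2/1.
  2 + 1/2 = 5/2
  3 + 2/5 = 17/5
  1 + 5/17 = 22/17
  11 + 17/22 = 259/22

259/22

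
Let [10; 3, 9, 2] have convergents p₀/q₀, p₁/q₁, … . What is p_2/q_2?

Using pₖ = aₖpₖ₋₁ + pₖ₋₂, qₖ = aₖqₖ₋₁ + qₖ₋₂ (with p₋₁=1, p₋₂=0, q₋₁=0, q₋₂=1):
  k=0: a=10, p=10, q=1
  k=1: a=3, p=31, q=3
  k=2: a=9, p=289, q=28

289/28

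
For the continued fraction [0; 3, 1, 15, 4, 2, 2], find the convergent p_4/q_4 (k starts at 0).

Using pₖ = aₖpₖ₋₁ + pₖ₋₂, qₖ = aₖqₖ₋₁ + qₖ₋₂ (with p₋₁=1, p₋₂=0, q₋₁=0, q₋₂=1):
  k=0: a=0, p=0, q=1
  k=1: a=3, p=1, q=3
  k=2: a=1, p=1, q=4
  k=3: a=15, p=16, q=63
  k=4: a=4, p=65, q=256

65/256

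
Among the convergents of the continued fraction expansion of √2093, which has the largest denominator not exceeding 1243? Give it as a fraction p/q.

50187/1097

√2093 = [45; 1, 2, 1, 90, …] (period length 4).
Convergents:
  p_0/q_0 = 45/1
  p_1/q_1 = 46/1
  p_2/q_2 = 137/3
  p_3/q_3 = 183/4
  p_4/q_4 = 16607/363
  p_5/q_5 = 16790/367
  p_6/q_6 = 50187/1097
  p_7/q_7 = 66977/1464
q_6 = 1097 ≤ 1243 < 1464 = q_7, so the answer is 50187/1097.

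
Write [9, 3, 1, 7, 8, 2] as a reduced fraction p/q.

4953/535

Fold from the inside: start with 2/1.
  8 + 1/2 = 17/2
  7 + 2/17 = 121/17
  1 + 17/121 = 138/121
  3 + 121/138 = 535/138
  9 + 138/535 = 4953/535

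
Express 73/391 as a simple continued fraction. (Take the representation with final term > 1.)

73 = 0×391 + 73
391 = 5×73 + 26
73 = 2×26 + 21
26 = 1×21 + 5
21 = 4×5 + 1
5 = 5×1 + 0  (stop)
So 73/391 = [0; 5, 2, 1, 4, 5].

[0; 5, 2, 1, 4, 5]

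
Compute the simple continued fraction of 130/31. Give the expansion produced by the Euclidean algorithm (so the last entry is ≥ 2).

[4; 5, 6]

130 = 4*31 + 6
31 = 5*6 + 1
6 = 6*1 + 0  (stop)
So 130/31 = [4; 5, 6].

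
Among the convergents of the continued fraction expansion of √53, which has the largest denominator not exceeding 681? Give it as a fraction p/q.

2599/357

√53 = [7; 3, 1, 1, 3, 14, …] (period length 5).
Convergents:
  p_0/q_0 = 7/1
  p_1/q_1 = 22/3
  p_2/q_2 = 29/4
  p_3/q_3 = 51/7
  p_4/q_4 = 182/25
  p_5/q_5 = 2599/357
  p_6/q_6 = 7979/1096
q_5 = 357 ≤ 681 < 1096 = q_6, so the answer is 2599/357.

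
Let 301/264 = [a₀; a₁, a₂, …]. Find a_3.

301 = 1·264 + 37   →  a_0 = 1
264 = 7·37 + 5   →  a_1 = 7
37 = 7·5 + 2   →  a_2 = 7
5 = 2·2 + 1   →  a_3 = 2

2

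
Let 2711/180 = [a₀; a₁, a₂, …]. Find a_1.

2711 = 15·180 + 11   →  a_0 = 15
180 = 16·11 + 4   →  a_1 = 16

16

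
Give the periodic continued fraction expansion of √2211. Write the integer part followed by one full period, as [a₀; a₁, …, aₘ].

a₀ = ⌊√2211⌋ = 47.
With m₀=0, d₀=1 and mₖ₊₁ = dₖaₖ − mₖ, dₖ₊₁ = (n − mₖ₊₁²)/dₖ, aₖ₊₁ = ⌊(a₀+mₖ₊₁)/dₖ₊₁⌋:
  k=1: m=47, d=2, a=47
  k=2: m=47, d=1, a=94
d=1 and a=2a₀=94 at k=2, so the next step gives (m, d) = (47, 2) again — its k=1 value — and the period has length 2.

[47; 47, 94]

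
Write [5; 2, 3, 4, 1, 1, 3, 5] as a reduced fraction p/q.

Using pₖ = aₖpₖ₋₁ + pₖ₋₂ and qₖ = aₖqₖ₋₁ + qₖ₋₂:
  k=0: a=5, p=5, q=1
  k=1: a=2, p=11, q=2
  k=2: a=3, p=38, q=7
  k=3: a=4, p=163, q=30
  k=4: a=1, p=201, q=37
  k=5: a=1, p=364, q=67
  k=6: a=3, p=1293, q=238
  k=7: a=5, p=6829, q=1257

6829/1257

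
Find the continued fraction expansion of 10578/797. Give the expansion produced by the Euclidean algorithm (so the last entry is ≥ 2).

[13; 3, 1, 2, 17, 1, 3]

10578 = 13·797 + 217
797 = 3·217 + 146
217 = 1·146 + 71
146 = 2·71 + 4
71 = 17·4 + 3
4 = 1·3 + 1
3 = 3·1 + 0  (stop)
So 10578/797 = [13; 3, 1, 2, 17, 1, 3].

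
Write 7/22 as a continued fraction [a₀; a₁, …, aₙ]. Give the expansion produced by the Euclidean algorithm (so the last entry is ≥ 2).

7 = 0×22 + 7
22 = 3×7 + 1
7 = 7×1 + 0  (stop)
So 7/22 = [0; 3, 7].

[0; 3, 7]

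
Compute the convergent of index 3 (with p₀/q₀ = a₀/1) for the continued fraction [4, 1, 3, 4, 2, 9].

Using pₖ = aₖpₖ₋₁ + pₖ₋₂, qₖ = aₖqₖ₋₁ + qₖ₋₂ (with p₋₁=1, p₋₂=0, q₋₁=0, q₋₂=1):
  k=0: a=4, p=4, q=1
  k=1: a=1, p=5, q=1
  k=2: a=3, p=19, q=4
  k=3: a=4, p=81, q=17

81/17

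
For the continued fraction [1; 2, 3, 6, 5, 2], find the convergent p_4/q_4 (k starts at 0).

325/227

Using pₖ = aₖpₖ₋₁ + pₖ₋₂, qₖ = aₖqₖ₋₁ + qₖ₋₂ (with p₋₁=1, p₋₂=0, q₋₁=0, q₋₂=1):
  k=0: a=1, p=1, q=1
  k=1: a=2, p=3, q=2
  k=2: a=3, p=10, q=7
  k=3: a=6, p=63, q=44
  k=4: a=5, p=325, q=227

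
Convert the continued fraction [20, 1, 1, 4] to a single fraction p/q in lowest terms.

Fold from the inside: start with 4/1.
  1 + 1/4 = 5/4
  1 + 4/5 = 9/5
  20 + 5/9 = 185/9

185/9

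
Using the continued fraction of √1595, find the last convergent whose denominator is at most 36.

√1595 = [39; 1, 14, 1, 78, …] (period length 4).
Convergents:
  p_0/q_0 = 39/1
  p_1/q_1 = 40/1
  p_2/q_2 = 599/15
  p_3/q_3 = 639/16
  p_4/q_4 = 50441/1263
q_3 = 16 ≤ 36 < 1263 = q_4, so the answer is 639/16.

639/16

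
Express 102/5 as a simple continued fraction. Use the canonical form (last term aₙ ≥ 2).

[20; 2, 2]

102 = 20×5 + 2
5 = 2×2 + 1
2 = 2×1 + 0  (stop)
So 102/5 = [20; 2, 2].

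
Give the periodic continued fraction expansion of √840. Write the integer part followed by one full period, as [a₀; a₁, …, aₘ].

[28; 1, 56]

a₀ = ⌊√840⌋ = 28.
With m₀=0, d₀=1 and mₖ₊₁ = dₖaₖ − mₖ, dₖ₊₁ = (n − mₖ₊₁²)/dₖ, aₖ₊₁ = ⌊(a₀+mₖ₊₁)/dₖ₊₁⌋:
  k=1: m=28, d=56, a=1
  k=2: m=28, d=1, a=56
d=1 and a=2a₀=56 at k=2, so the next step gives (m, d) = (28, 56) again — its k=1 value — and the period has length 2.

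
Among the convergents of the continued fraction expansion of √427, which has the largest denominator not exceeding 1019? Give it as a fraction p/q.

√427 = [20; 1, 1, 1, 40, …] (period length 4).
Convergents:
  p_0/q_0 = 20/1
  p_1/q_1 = 21/1
  p_2/q_2 = 41/2
  p_3/q_3 = 62/3
  p_4/q_4 = 2521/122
  p_5/q_5 = 2583/125
  p_6/q_6 = 5104/247
  p_7/q_7 = 7687/372
  p_8/q_8 = 312584/15127
q_7 = 372 ≤ 1019 < 15127 = q_8, so the answer is 7687/372.

7687/372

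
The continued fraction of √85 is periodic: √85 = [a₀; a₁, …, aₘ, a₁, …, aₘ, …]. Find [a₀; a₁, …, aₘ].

a₀ = ⌊√85⌋ = 9.
With m₀=0, d₀=1 and mₖ₊₁ = dₖaₖ − mₖ, dₖ₊₁ = (n − mₖ₊₁²)/dₖ, aₖ₊₁ = ⌊(a₀+mₖ₊₁)/dₖ₊₁⌋:
  k=1: m=9, d=4, a=4
  k=2: m=7, d=9, a=1
  k=3: m=2, d=9, a=1
  k=4: m=7, d=4, a=4
  k=5: m=9, d=1, a=18
d=1 and a=2a₀=18 at k=5, so the next step gives (m, d) = (9, 4) again — its k=1 value — and the period has length 5.

[9; 4, 1, 1, 4, 18]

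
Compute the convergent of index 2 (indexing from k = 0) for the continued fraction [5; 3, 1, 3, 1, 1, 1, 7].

21/4

Using pₖ = aₖpₖ₋₁ + pₖ₋₂, qₖ = aₖqₖ₋₁ + qₖ₋₂ (with p₋₁=1, p₋₂=0, q₋₁=0, q₋₂=1):
  k=0: a=5, p=5, q=1
  k=1: a=3, p=16, q=3
  k=2: a=1, p=21, q=4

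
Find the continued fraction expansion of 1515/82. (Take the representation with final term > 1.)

[18; 2, 9, 1, 3]

1515 = 18*82 + 39
82 = 2*39 + 4
39 = 9*4 + 3
4 = 1*3 + 1
3 = 3*1 + 0  (stop)
So 1515/82 = [18; 2, 9, 1, 3].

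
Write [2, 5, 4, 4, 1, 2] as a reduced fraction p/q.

Fold from the inside: start with 2/1.
  1 + 1/2 = 3/2
  4 + 2/3 = 14/3
  4 + 3/14 = 59/14
  5 + 14/59 = 309/59
  2 + 59/309 = 677/309

677/309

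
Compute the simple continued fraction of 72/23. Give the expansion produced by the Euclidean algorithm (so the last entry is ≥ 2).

[3; 7, 1, 2]

72 = 3×23 + 3
23 = 7×3 + 2
3 = 1×2 + 1
2 = 2×1 + 0  (stop)
So 72/23 = [3; 7, 1, 2].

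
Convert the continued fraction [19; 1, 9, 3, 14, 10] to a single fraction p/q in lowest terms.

88987/4471

Fold from the inside: start with 10/1.
  14 + 1/10 = 141/10
  3 + 10/141 = 433/141
  9 + 141/433 = 4038/433
  1 + 433/4038 = 4471/4038
  19 + 4038/4471 = 88987/4471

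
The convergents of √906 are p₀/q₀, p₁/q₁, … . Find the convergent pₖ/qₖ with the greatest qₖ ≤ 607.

√906 = [30; 10, 60, …] (period length 2).
Convergents:
  p_0/q_0 = 30/1
  p_1/q_1 = 301/10
  p_2/q_2 = 18090/601
  p_3/q_3 = 181201/6020
q_2 = 601 ≤ 607 < 6020 = q_3, so the answer is 18090/601.

18090/601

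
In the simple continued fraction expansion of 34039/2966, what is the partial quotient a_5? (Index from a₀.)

3

34039 = 11·2966 + 1413   →  a_0 = 11
2966 = 2·1413 + 140   →  a_1 = 2
1413 = 10·140 + 13   →  a_2 = 10
140 = 10·13 + 10   →  a_3 = 10
13 = 1·10 + 3   →  a_4 = 1
10 = 3·3 + 1   →  a_5 = 3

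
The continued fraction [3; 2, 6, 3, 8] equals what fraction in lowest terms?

1181/341

Using pₖ = aₖpₖ₋₁ + pₖ₋₂ and qₖ = aₖqₖ₋₁ + qₖ₋₂:
  k=0: a=3, p=3, q=1
  k=1: a=2, p=7, q=2
  k=2: a=6, p=45, q=13
  k=3: a=3, p=142, q=41
  k=4: a=8, p=1181, q=341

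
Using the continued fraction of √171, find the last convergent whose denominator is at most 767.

√171 = [13; 13, 26, …] (period length 2).
Convergents:
  p_0/q_0 = 13/1
  p_1/q_1 = 170/13
  p_2/q_2 = 4433/339
  p_3/q_3 = 57799/4420
q_2 = 339 ≤ 767 < 4420 = q_3, so the answer is 4433/339.

4433/339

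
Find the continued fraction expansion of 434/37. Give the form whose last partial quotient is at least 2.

[11; 1, 2, 1, 2, 3]

434 = 11*37 + 27
37 = 1*27 + 10
27 = 2*10 + 7
10 = 1*7 + 3
7 = 2*3 + 1
3 = 3*1 + 0  (stop)
So 434/37 = [11; 1, 2, 1, 2, 3].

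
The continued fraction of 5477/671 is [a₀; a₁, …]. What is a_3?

2

5477 = 8·671 + 109   →  a_0 = 8
671 = 6·109 + 17   →  a_1 = 6
109 = 6·17 + 7   →  a_2 = 6
17 = 2·7 + 3   →  a_3 = 2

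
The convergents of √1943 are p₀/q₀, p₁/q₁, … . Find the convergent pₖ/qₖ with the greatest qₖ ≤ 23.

573/13

√1943 = [44; 12, 1, 1, 2, 1, 1, 12, 88, …] (period length 8).
Convergents:
  p_0/q_0 = 44/1
  p_1/q_1 = 529/12
  p_2/q_2 = 573/13
  p_3/q_3 = 1102/25
q_2 = 13 ≤ 23 < 25 = q_3, so the answer is 573/13.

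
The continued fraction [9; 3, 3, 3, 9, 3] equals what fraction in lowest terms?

Fold from the inside: start with 3/1.
  9 + 1/3 = 28/3
  3 + 3/28 = 87/28
  3 + 28/87 = 289/87
  3 + 87/289 = 954/289
  9 + 289/954 = 8875/954

8875/954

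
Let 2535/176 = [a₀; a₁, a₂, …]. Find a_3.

2535 = 14·176 + 71   →  a_0 = 14
176 = 2·71 + 34   →  a_1 = 2
71 = 2·34 + 3   →  a_2 = 2
34 = 11·3 + 1   →  a_3 = 11

11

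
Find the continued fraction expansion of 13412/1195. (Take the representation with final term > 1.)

[11; 4, 2, 9, 1, 3, 3]

13412 = 11×1195 + 267
1195 = 4×267 + 127
267 = 2×127 + 13
127 = 9×13 + 10
13 = 1×10 + 3
10 = 3×3 + 1
3 = 3×1 + 0  (stop)
So 13412/1195 = [11; 4, 2, 9, 1, 3, 3].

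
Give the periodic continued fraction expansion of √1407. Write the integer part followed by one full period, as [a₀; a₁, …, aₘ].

[37; 1, 1, 24, 1, 1, 74]

a₀ = ⌊√1407⌋ = 37.
With m₀=0, d₀=1 and mₖ₊₁ = dₖaₖ − mₖ, dₖ₊₁ = (n − mₖ₊₁²)/dₖ, aₖ₊₁ = ⌊(a₀+mₖ₊₁)/dₖ₊₁⌋:
  k=1: m=37, d=38, a=1
  k=2: m=1, d=37, a=1
  k=3: m=36, d=3, a=24
  k=4: m=36, d=37, a=1
  k=5: m=1, d=38, a=1
  k=6: m=37, d=1, a=74
d=1 and a=2a₀=74 at k=6, so the next step gives (m, d) = (37, 38) again — its k=1 value — and the period has length 6.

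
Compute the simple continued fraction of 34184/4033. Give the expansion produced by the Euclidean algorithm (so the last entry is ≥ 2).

34184 = 8*4033 + 1920
4033 = 2*1920 + 193
1920 = 9*193 + 183
193 = 1*183 + 10
183 = 18*10 + 3
10 = 3*3 + 1
3 = 3*1 + 0  (stop)
So 34184/4033 = [8; 2, 9, 1, 18, 3, 3].

[8; 2, 9, 1, 18, 3, 3]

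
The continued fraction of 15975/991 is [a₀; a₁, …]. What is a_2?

15975 = 16·991 + 119   →  a_0 = 16
991 = 8·119 + 39   →  a_1 = 8
119 = 3·39 + 2   →  a_2 = 3

3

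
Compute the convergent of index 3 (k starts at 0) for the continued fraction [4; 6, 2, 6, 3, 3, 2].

349/84

Using pₖ = aₖpₖ₋₁ + pₖ₋₂, qₖ = aₖqₖ₋₁ + qₖ₋₂ (with p₋₁=1, p₋₂=0, q₋₁=0, q₋₂=1):
  k=0: a=4, p=4, q=1
  k=1: a=6, p=25, q=6
  k=2: a=2, p=54, q=13
  k=3: a=6, p=349, q=84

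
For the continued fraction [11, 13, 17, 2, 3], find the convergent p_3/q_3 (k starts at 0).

5062/457

Using pₖ = aₖpₖ₋₁ + pₖ₋₂, qₖ = aₖqₖ₋₁ + qₖ₋₂ (with p₋₁=1, p₋₂=0, q₋₁=0, q₋₂=1):
  k=0: a=11, p=11, q=1
  k=1: a=13, p=144, q=13
  k=2: a=17, p=2459, q=222
  k=3: a=2, p=5062, q=457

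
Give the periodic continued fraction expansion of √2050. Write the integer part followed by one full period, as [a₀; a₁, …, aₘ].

[45; 3, 1, 1, 1, 1, 3, 90]

a₀ = ⌊√2050⌋ = 45.
With m₀=0, d₀=1 and mₖ₊₁ = dₖaₖ − mₖ, dₖ₊₁ = (n − mₖ₊₁²)/dₖ, aₖ₊₁ = ⌊(a₀+mₖ₊₁)/dₖ₊₁⌋:
  k=1: m=45, d=25, a=3
  k=2: m=30, d=46, a=1
  k=3: m=16, d=39, a=1
  k=4: m=23, d=39, a=1
  k=5: m=16, d=46, a=1
  k=6: m=30, d=25, a=3
  k=7: m=45, d=1, a=90
d=1 and a=2a₀=90 at k=7, so the next step gives (m, d) = (45, 25) again — its k=1 value — and the period has length 7.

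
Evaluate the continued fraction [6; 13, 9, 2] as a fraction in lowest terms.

1513/249

Using pₖ = aₖpₖ₋₁ + pₖ₋₂ and qₖ = aₖqₖ₋₁ + qₖ₋₂:
  k=0: a=6, p=6, q=1
  k=1: a=13, p=79, q=13
  k=2: a=9, p=717, q=118
  k=3: a=2, p=1513, q=249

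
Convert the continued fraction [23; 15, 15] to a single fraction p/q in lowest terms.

Using pₖ = aₖpₖ₋₁ + pₖ₋₂ and qₖ = aₖqₖ₋₁ + qₖ₋₂:
  k=0: a=23, p=23, q=1
  k=1: a=15, p=346, q=15
  k=2: a=15, p=5213, q=226

5213/226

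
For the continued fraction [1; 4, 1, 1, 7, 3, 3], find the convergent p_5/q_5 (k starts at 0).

260/213

Using pₖ = aₖpₖ₋₁ + pₖ₋₂, qₖ = aₖqₖ₋₁ + qₖ₋₂ (with p₋₁=1, p₋₂=0, q₋₁=0, q₋₂=1):
  k=0: a=1, p=1, q=1
  k=1: a=4, p=5, q=4
  k=2: a=1, p=6, q=5
  k=3: a=1, p=11, q=9
  k=4: a=7, p=83, q=68
  k=5: a=3, p=260, q=213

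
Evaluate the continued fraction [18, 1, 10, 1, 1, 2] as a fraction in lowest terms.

1097/58

Using pₖ = aₖpₖ₋₁ + pₖ₋₂ and qₖ = aₖqₖ₋₁ + qₖ₋₂:
  k=0: a=18, p=18, q=1
  k=1: a=1, p=19, q=1
  k=2: a=10, p=208, q=11
  k=3: a=1, p=227, q=12
  k=4: a=1, p=435, q=23
  k=5: a=2, p=1097, q=58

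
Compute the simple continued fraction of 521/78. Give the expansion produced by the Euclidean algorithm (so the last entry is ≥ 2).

521 = 6*78 + 53
78 = 1*53 + 25
53 = 2*25 + 3
25 = 8*3 + 1
3 = 3*1 + 0  (stop)
So 521/78 = [6; 1, 2, 8, 3].

[6; 1, 2, 8, 3]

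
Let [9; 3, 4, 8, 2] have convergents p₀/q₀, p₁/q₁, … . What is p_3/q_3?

Using pₖ = aₖpₖ₋₁ + pₖ₋₂, qₖ = aₖqₖ₋₁ + qₖ₋₂ (with p₋₁=1, p₋₂=0, q₋₁=0, q₋₂=1):
  k=0: a=9, p=9, q=1
  k=1: a=3, p=28, q=3
  k=2: a=4, p=121, q=13
  k=3: a=8, p=996, q=107

996/107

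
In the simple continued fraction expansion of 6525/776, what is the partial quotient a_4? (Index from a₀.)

3

6525 = 8·776 + 317   →  a_0 = 8
776 = 2·317 + 142   →  a_1 = 2
317 = 2·142 + 33   →  a_2 = 2
142 = 4·33 + 10   →  a_3 = 4
33 = 3·10 + 3   →  a_4 = 3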